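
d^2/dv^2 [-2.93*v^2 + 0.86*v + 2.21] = -5.86000000000000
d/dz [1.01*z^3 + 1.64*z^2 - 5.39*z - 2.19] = 3.03*z^2 + 3.28*z - 5.39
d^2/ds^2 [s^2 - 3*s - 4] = 2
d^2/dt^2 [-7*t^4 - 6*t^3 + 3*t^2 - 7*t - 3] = -84*t^2 - 36*t + 6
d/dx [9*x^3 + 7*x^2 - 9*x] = 27*x^2 + 14*x - 9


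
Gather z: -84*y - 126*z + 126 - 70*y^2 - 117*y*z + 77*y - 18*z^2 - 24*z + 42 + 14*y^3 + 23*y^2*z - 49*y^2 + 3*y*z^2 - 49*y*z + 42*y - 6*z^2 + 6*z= 14*y^3 - 119*y^2 + 35*y + z^2*(3*y - 24) + z*(23*y^2 - 166*y - 144) + 168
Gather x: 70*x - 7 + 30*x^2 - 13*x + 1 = 30*x^2 + 57*x - 6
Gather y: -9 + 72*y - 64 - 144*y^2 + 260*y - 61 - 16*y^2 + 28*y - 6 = -160*y^2 + 360*y - 140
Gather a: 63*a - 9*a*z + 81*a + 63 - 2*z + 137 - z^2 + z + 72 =a*(144 - 9*z) - z^2 - z + 272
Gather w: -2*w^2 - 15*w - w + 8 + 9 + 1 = -2*w^2 - 16*w + 18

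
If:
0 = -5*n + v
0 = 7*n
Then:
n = 0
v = 0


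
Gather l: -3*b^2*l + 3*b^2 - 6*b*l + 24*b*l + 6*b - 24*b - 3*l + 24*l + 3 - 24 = 3*b^2 - 18*b + l*(-3*b^2 + 18*b + 21) - 21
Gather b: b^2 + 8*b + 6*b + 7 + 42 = b^2 + 14*b + 49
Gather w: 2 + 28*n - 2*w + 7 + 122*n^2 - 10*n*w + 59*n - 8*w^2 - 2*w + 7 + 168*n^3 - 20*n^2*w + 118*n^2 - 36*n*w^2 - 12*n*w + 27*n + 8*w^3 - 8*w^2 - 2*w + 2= 168*n^3 + 240*n^2 + 114*n + 8*w^3 + w^2*(-36*n - 16) + w*(-20*n^2 - 22*n - 6) + 18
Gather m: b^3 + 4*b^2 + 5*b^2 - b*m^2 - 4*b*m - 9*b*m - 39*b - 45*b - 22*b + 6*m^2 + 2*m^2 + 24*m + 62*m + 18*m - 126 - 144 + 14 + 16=b^3 + 9*b^2 - 106*b + m^2*(8 - b) + m*(104 - 13*b) - 240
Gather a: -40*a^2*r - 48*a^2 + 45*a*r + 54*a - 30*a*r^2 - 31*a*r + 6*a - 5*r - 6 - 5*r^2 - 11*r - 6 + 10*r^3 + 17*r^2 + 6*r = a^2*(-40*r - 48) + a*(-30*r^2 + 14*r + 60) + 10*r^3 + 12*r^2 - 10*r - 12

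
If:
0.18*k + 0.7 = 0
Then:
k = -3.89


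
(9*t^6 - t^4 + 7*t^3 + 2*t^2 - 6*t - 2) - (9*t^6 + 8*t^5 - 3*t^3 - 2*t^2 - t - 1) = -8*t^5 - t^4 + 10*t^3 + 4*t^2 - 5*t - 1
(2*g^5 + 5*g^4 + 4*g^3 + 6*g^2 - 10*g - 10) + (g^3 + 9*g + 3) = 2*g^5 + 5*g^4 + 5*g^3 + 6*g^2 - g - 7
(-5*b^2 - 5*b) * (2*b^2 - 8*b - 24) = -10*b^4 + 30*b^3 + 160*b^2 + 120*b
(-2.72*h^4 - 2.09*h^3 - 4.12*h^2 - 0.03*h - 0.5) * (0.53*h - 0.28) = -1.4416*h^5 - 0.3461*h^4 - 1.5984*h^3 + 1.1377*h^2 - 0.2566*h + 0.14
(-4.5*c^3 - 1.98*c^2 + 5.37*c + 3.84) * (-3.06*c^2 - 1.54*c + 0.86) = 13.77*c^5 + 12.9888*c^4 - 17.253*c^3 - 21.723*c^2 - 1.2954*c + 3.3024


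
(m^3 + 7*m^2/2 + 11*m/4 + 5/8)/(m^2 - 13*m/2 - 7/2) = (m^2 + 3*m + 5/4)/(m - 7)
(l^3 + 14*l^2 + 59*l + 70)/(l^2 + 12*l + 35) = l + 2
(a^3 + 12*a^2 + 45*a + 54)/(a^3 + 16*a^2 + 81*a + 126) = (a + 3)/(a + 7)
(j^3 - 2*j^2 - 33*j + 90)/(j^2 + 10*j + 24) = (j^2 - 8*j + 15)/(j + 4)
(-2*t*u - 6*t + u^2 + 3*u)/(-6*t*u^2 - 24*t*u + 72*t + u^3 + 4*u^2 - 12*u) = (2*t*u + 6*t - u^2 - 3*u)/(6*t*u^2 + 24*t*u - 72*t - u^3 - 4*u^2 + 12*u)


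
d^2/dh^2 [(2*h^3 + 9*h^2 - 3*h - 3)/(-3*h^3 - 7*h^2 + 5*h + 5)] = 6*(-13*h^6 - 3*h^5 - 78*h^4 - 228*h^3 - 173*h^2 - 5*h - 40)/(27*h^9 + 189*h^8 + 306*h^7 - 422*h^6 - 1140*h^5 + 240*h^4 + 1150*h^3 + 150*h^2 - 375*h - 125)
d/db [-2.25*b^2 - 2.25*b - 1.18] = -4.5*b - 2.25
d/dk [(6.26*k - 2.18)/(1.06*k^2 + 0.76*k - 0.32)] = (-6.6356*k^2 + 4.6216*k - 0.3464)/(1.1236*k^4 + 1.6112*k^3 - 0.1008*k^2 - 0.4864*k + 0.1024)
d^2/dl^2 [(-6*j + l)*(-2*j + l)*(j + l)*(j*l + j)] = 2*j*(4*j^2 - 21*j*l - 7*j + 6*l^2 + 3*l)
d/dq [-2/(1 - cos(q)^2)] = 4*cos(q)/sin(q)^3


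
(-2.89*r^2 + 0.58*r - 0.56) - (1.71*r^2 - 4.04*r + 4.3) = -4.6*r^2 + 4.62*r - 4.86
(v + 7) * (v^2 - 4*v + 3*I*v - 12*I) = v^3 + 3*v^2 + 3*I*v^2 - 28*v + 9*I*v - 84*I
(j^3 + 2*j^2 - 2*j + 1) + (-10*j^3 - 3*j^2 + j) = -9*j^3 - j^2 - j + 1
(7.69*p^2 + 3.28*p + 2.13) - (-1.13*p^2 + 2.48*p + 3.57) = 8.82*p^2 + 0.8*p - 1.44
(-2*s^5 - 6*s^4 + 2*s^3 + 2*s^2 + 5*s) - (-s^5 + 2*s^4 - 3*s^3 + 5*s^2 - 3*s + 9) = -s^5 - 8*s^4 + 5*s^3 - 3*s^2 + 8*s - 9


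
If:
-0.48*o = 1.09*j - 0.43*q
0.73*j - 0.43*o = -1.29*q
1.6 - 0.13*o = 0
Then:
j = -3.11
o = 12.31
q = 5.86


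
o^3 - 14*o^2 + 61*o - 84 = (o - 7)*(o - 4)*(o - 3)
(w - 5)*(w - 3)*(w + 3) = w^3 - 5*w^2 - 9*w + 45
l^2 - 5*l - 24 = (l - 8)*(l + 3)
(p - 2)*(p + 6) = p^2 + 4*p - 12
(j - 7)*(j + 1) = j^2 - 6*j - 7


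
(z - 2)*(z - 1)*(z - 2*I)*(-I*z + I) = -I*z^4 - 2*z^3 + 4*I*z^3 + 8*z^2 - 5*I*z^2 - 10*z + 2*I*z + 4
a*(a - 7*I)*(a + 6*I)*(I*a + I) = I*a^4 + a^3 + I*a^3 + a^2 + 42*I*a^2 + 42*I*a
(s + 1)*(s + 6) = s^2 + 7*s + 6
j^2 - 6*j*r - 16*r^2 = (j - 8*r)*(j + 2*r)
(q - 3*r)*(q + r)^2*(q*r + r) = q^4*r - q^3*r^2 + q^3*r - 5*q^2*r^3 - q^2*r^2 - 3*q*r^4 - 5*q*r^3 - 3*r^4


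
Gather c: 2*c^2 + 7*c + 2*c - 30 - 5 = 2*c^2 + 9*c - 35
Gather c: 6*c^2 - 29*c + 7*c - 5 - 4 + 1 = 6*c^2 - 22*c - 8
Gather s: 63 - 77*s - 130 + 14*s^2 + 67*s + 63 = 14*s^2 - 10*s - 4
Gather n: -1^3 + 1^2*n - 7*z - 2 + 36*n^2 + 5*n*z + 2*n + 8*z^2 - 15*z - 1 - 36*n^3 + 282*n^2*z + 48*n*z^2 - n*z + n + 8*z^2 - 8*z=-36*n^3 + n^2*(282*z + 36) + n*(48*z^2 + 4*z + 4) + 16*z^2 - 30*z - 4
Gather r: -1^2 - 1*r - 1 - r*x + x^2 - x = r*(-x - 1) + x^2 - x - 2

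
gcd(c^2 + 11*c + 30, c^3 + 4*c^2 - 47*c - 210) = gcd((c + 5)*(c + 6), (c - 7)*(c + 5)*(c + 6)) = c^2 + 11*c + 30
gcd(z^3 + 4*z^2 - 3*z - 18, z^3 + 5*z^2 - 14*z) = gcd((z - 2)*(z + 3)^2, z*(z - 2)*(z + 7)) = z - 2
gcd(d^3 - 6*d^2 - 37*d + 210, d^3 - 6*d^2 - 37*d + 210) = d^3 - 6*d^2 - 37*d + 210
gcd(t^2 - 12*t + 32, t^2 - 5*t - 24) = t - 8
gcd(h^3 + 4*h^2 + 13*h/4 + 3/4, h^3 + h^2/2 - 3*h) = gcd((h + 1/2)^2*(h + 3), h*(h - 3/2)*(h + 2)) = 1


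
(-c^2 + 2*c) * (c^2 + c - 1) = -c^4 + c^3 + 3*c^2 - 2*c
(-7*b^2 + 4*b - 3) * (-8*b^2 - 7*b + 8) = 56*b^4 + 17*b^3 - 60*b^2 + 53*b - 24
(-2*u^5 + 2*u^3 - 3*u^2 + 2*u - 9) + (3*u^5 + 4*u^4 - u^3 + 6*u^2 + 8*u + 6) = u^5 + 4*u^4 + u^3 + 3*u^2 + 10*u - 3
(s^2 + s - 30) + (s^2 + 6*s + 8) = 2*s^2 + 7*s - 22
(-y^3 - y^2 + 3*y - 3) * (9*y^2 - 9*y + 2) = -9*y^5 + 34*y^3 - 56*y^2 + 33*y - 6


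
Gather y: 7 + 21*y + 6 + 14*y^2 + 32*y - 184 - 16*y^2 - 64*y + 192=-2*y^2 - 11*y + 21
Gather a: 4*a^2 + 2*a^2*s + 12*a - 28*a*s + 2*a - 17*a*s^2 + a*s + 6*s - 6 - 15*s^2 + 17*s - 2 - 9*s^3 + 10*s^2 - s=a^2*(2*s + 4) + a*(-17*s^2 - 27*s + 14) - 9*s^3 - 5*s^2 + 22*s - 8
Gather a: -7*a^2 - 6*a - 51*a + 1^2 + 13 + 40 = -7*a^2 - 57*a + 54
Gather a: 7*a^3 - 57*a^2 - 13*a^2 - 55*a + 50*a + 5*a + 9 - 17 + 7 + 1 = 7*a^3 - 70*a^2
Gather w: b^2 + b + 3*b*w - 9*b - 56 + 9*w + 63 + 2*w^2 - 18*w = b^2 - 8*b + 2*w^2 + w*(3*b - 9) + 7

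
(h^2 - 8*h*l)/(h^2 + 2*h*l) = (h - 8*l)/(h + 2*l)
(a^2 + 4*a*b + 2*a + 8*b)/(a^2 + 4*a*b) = (a + 2)/a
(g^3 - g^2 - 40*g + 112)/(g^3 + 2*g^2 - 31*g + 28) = (g - 4)/(g - 1)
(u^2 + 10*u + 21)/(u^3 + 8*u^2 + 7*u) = (u + 3)/(u*(u + 1))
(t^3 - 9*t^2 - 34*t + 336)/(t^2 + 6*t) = t - 15 + 56/t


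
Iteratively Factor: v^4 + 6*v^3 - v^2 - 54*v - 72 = (v - 3)*(v^3 + 9*v^2 + 26*v + 24) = (v - 3)*(v + 2)*(v^2 + 7*v + 12) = (v - 3)*(v + 2)*(v + 3)*(v + 4)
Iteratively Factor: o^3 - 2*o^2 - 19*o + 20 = (o - 1)*(o^2 - o - 20) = (o - 1)*(o + 4)*(o - 5)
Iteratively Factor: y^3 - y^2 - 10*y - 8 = (y + 1)*(y^2 - 2*y - 8) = (y + 1)*(y + 2)*(y - 4)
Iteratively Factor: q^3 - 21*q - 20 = (q + 4)*(q^2 - 4*q - 5) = (q - 5)*(q + 4)*(q + 1)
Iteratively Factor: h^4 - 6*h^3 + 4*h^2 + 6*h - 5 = (h - 1)*(h^3 - 5*h^2 - h + 5) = (h - 1)^2*(h^2 - 4*h - 5) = (h - 5)*(h - 1)^2*(h + 1)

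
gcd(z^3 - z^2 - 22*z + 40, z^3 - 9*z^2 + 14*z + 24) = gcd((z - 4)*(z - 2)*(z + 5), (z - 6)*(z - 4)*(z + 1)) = z - 4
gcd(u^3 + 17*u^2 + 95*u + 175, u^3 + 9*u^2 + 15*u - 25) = u^2 + 10*u + 25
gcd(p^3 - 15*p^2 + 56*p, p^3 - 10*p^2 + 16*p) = p^2 - 8*p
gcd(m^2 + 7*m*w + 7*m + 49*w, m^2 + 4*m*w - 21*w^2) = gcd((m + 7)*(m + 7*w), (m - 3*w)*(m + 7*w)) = m + 7*w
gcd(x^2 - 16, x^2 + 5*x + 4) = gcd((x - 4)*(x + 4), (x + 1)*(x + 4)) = x + 4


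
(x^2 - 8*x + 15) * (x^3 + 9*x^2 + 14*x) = x^5 + x^4 - 43*x^3 + 23*x^2 + 210*x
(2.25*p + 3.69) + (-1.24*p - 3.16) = 1.01*p + 0.53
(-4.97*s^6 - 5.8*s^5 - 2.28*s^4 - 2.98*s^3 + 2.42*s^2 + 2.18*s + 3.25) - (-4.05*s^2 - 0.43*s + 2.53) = -4.97*s^6 - 5.8*s^5 - 2.28*s^4 - 2.98*s^3 + 6.47*s^2 + 2.61*s + 0.72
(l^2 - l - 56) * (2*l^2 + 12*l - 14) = 2*l^4 + 10*l^3 - 138*l^2 - 658*l + 784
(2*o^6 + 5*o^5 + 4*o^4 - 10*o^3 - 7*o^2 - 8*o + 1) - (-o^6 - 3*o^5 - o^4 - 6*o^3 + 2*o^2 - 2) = 3*o^6 + 8*o^5 + 5*o^4 - 4*o^3 - 9*o^2 - 8*o + 3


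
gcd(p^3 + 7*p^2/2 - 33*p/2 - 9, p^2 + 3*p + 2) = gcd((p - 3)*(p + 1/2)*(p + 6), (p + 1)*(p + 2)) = 1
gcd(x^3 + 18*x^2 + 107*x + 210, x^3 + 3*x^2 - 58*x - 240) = x^2 + 11*x + 30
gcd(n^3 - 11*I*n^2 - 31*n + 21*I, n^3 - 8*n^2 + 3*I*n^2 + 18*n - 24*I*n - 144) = n - 3*I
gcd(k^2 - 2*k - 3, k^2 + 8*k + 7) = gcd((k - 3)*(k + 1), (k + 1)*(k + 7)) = k + 1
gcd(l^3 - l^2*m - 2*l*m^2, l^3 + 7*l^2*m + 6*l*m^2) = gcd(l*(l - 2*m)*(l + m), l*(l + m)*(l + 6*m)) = l^2 + l*m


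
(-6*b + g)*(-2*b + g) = 12*b^2 - 8*b*g + g^2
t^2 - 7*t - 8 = (t - 8)*(t + 1)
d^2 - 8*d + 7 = (d - 7)*(d - 1)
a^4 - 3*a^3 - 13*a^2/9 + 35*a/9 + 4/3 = (a - 3)*(a - 4/3)*(a + 1/3)*(a + 1)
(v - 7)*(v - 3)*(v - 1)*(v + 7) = v^4 - 4*v^3 - 46*v^2 + 196*v - 147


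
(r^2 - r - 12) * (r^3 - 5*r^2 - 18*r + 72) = r^5 - 6*r^4 - 25*r^3 + 150*r^2 + 144*r - 864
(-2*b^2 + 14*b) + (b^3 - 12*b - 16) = b^3 - 2*b^2 + 2*b - 16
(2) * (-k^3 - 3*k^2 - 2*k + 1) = -2*k^3 - 6*k^2 - 4*k + 2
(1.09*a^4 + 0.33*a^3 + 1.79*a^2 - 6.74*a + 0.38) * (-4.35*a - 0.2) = -4.7415*a^5 - 1.6535*a^4 - 7.8525*a^3 + 28.961*a^2 - 0.305*a - 0.076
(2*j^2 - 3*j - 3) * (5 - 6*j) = -12*j^3 + 28*j^2 + 3*j - 15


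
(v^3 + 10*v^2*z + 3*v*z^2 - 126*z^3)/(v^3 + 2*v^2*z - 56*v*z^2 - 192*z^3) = (-v^2 - 4*v*z + 21*z^2)/(-v^2 + 4*v*z + 32*z^2)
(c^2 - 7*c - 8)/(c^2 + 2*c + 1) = (c - 8)/(c + 1)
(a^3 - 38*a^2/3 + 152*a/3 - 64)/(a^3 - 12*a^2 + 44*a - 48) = (a - 8/3)/(a - 2)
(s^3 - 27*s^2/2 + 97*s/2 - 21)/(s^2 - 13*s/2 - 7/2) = (2*s^2 - 13*s + 6)/(2*s + 1)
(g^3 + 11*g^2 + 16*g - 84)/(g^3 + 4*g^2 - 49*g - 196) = (g^2 + 4*g - 12)/(g^2 - 3*g - 28)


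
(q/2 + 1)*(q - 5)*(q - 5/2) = q^3/2 - 11*q^2/4 - 5*q/4 + 25/2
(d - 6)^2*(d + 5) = d^3 - 7*d^2 - 24*d + 180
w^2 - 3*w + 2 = (w - 2)*(w - 1)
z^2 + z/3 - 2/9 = (z - 1/3)*(z + 2/3)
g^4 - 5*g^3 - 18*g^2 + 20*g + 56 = (g - 7)*(g - 2)*(g + 2)^2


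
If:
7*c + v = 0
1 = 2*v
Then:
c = -1/14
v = 1/2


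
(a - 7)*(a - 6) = a^2 - 13*a + 42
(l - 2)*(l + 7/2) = l^2 + 3*l/2 - 7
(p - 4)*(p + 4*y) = p^2 + 4*p*y - 4*p - 16*y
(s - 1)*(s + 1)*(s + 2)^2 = s^4 + 4*s^3 + 3*s^2 - 4*s - 4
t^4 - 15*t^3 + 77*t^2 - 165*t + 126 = (t - 7)*(t - 3)^2*(t - 2)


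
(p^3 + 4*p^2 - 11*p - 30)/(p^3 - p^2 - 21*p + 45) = (p + 2)/(p - 3)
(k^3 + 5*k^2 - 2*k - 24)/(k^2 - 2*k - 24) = (k^2 + k - 6)/(k - 6)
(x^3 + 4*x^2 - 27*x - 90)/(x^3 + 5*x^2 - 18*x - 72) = (x - 5)/(x - 4)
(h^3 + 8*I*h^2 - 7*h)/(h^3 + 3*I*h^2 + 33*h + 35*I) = h/(h - 5*I)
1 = 1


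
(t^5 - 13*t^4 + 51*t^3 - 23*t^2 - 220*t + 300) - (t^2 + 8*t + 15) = t^5 - 13*t^4 + 51*t^3 - 24*t^2 - 228*t + 285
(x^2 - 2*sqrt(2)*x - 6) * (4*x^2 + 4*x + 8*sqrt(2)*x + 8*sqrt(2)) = 4*x^4 + 4*x^3 - 56*x^2 - 48*sqrt(2)*x - 56*x - 48*sqrt(2)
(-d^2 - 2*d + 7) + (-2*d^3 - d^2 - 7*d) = -2*d^3 - 2*d^2 - 9*d + 7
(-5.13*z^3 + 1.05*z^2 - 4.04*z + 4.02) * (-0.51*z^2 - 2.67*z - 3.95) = 2.6163*z^5 + 13.1616*z^4 + 19.5204*z^3 + 4.5891*z^2 + 5.2246*z - 15.879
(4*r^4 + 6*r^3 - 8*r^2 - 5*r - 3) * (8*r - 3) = 32*r^5 + 36*r^4 - 82*r^3 - 16*r^2 - 9*r + 9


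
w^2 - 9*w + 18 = (w - 6)*(w - 3)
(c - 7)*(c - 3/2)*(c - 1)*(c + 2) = c^4 - 15*c^3/2 + 55*c/2 - 21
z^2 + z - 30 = (z - 5)*(z + 6)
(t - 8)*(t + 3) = t^2 - 5*t - 24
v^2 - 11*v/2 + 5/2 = (v - 5)*(v - 1/2)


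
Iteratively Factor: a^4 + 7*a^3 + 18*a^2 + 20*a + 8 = (a + 2)*(a^3 + 5*a^2 + 8*a + 4) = (a + 2)^2*(a^2 + 3*a + 2) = (a + 2)^3*(a + 1)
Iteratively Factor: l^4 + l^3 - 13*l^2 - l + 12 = (l + 1)*(l^3 - 13*l + 12) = (l - 3)*(l + 1)*(l^2 + 3*l - 4) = (l - 3)*(l - 1)*(l + 1)*(l + 4)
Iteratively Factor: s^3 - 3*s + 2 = (s - 1)*(s^2 + s - 2) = (s - 1)^2*(s + 2)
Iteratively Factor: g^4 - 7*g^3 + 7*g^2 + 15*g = (g)*(g^3 - 7*g^2 + 7*g + 15) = g*(g - 5)*(g^2 - 2*g - 3) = g*(g - 5)*(g - 3)*(g + 1)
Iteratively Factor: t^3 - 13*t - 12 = (t + 1)*(t^2 - t - 12) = (t + 1)*(t + 3)*(t - 4)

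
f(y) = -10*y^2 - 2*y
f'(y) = -20*y - 2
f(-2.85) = -75.52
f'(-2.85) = 55.00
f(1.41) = -22.70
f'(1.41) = -30.20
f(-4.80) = -220.80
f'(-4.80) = 94.00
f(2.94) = -92.32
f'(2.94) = -60.80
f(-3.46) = -112.80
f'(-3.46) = 67.20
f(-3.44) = -111.46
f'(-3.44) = 66.80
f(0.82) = -8.36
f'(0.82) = -18.40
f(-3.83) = -139.03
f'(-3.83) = 74.60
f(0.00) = 0.00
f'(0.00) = -2.00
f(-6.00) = -348.00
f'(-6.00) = 118.00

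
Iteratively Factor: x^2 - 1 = (x + 1)*(x - 1)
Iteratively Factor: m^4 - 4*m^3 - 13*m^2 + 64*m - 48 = (m - 3)*(m^3 - m^2 - 16*m + 16) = (m - 3)*(m - 1)*(m^2 - 16) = (m - 4)*(m - 3)*(m - 1)*(m + 4)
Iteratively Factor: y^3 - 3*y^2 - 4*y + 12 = (y - 2)*(y^2 - y - 6) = (y - 2)*(y + 2)*(y - 3)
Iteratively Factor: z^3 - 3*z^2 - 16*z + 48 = (z + 4)*(z^2 - 7*z + 12) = (z - 4)*(z + 4)*(z - 3)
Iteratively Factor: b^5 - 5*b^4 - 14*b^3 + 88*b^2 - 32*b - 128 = (b - 4)*(b^4 - b^3 - 18*b^2 + 16*b + 32) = (b - 4)*(b + 4)*(b^3 - 5*b^2 + 2*b + 8) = (b - 4)^2*(b + 4)*(b^2 - b - 2) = (b - 4)^2*(b + 1)*(b + 4)*(b - 2)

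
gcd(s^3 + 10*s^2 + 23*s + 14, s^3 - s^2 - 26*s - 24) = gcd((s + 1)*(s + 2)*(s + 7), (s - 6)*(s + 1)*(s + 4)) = s + 1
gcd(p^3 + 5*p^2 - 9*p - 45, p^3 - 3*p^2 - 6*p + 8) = 1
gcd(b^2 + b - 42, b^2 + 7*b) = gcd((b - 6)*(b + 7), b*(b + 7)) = b + 7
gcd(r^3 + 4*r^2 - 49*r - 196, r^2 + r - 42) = r + 7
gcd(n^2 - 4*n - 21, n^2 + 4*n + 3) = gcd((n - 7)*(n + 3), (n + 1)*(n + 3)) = n + 3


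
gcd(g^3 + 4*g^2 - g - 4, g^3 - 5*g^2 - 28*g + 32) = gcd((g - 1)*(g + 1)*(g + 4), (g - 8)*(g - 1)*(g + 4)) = g^2 + 3*g - 4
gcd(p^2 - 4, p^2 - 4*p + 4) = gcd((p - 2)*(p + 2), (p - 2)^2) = p - 2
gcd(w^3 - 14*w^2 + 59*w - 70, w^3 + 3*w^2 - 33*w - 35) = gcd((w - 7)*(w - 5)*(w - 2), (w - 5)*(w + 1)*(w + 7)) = w - 5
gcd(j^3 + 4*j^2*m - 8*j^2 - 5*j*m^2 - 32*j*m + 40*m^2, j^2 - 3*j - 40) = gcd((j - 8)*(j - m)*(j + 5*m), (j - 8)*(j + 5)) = j - 8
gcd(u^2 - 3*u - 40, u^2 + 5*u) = u + 5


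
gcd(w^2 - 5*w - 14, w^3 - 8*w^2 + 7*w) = w - 7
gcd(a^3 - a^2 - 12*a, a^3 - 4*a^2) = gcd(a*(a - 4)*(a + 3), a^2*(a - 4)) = a^2 - 4*a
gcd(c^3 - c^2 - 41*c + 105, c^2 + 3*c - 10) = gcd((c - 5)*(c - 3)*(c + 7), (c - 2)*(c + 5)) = 1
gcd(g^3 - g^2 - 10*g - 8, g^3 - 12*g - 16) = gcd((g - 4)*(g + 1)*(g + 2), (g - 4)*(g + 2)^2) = g^2 - 2*g - 8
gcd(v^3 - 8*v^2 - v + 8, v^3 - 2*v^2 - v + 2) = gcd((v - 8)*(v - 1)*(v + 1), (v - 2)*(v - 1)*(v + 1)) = v^2 - 1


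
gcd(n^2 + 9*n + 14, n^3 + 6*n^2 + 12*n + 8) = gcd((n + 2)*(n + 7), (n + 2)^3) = n + 2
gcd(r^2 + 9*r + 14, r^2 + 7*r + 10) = r + 2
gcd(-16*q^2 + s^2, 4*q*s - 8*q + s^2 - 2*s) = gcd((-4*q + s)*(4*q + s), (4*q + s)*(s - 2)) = 4*q + s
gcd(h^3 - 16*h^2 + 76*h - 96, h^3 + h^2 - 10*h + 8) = h - 2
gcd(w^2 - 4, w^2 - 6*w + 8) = w - 2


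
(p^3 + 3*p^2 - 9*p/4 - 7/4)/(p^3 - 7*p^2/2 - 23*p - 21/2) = (2*p^2 + 5*p - 7)/(2*(p^2 - 4*p - 21))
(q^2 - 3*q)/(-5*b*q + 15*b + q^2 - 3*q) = q/(-5*b + q)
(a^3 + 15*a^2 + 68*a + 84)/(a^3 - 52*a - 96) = (a + 7)/(a - 8)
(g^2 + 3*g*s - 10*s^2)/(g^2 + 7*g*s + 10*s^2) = (g - 2*s)/(g + 2*s)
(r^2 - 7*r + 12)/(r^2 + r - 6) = (r^2 - 7*r + 12)/(r^2 + r - 6)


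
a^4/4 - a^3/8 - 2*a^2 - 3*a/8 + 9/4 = (a/4 + 1/2)*(a - 3)*(a - 1)*(a + 3/2)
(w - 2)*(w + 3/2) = w^2 - w/2 - 3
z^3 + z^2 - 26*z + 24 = (z - 4)*(z - 1)*(z + 6)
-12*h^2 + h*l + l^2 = (-3*h + l)*(4*h + l)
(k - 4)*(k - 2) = k^2 - 6*k + 8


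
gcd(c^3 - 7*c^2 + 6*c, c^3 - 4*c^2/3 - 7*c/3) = c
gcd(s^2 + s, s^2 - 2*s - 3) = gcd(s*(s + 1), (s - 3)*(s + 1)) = s + 1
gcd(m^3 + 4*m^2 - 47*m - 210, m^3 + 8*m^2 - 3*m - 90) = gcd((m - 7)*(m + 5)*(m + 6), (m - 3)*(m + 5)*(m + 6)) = m^2 + 11*m + 30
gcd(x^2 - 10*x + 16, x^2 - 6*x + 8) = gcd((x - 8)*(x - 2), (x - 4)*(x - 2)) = x - 2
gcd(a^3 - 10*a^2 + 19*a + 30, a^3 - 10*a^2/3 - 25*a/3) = a - 5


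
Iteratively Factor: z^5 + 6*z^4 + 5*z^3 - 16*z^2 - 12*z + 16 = (z - 1)*(z^4 + 7*z^3 + 12*z^2 - 4*z - 16) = (z - 1)*(z + 2)*(z^3 + 5*z^2 + 2*z - 8) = (z - 1)*(z + 2)^2*(z^2 + 3*z - 4) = (z - 1)^2*(z + 2)^2*(z + 4)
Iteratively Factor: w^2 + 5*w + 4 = (w + 4)*(w + 1)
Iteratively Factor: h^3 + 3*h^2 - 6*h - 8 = (h - 2)*(h^2 + 5*h + 4) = (h - 2)*(h + 4)*(h + 1)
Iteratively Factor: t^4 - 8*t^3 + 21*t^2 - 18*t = (t - 3)*(t^3 - 5*t^2 + 6*t) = (t - 3)*(t - 2)*(t^2 - 3*t) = (t - 3)^2*(t - 2)*(t)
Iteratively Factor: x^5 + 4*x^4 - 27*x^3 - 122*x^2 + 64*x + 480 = (x + 4)*(x^4 - 27*x^2 - 14*x + 120) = (x + 4)^2*(x^3 - 4*x^2 - 11*x + 30) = (x - 5)*(x + 4)^2*(x^2 + x - 6) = (x - 5)*(x + 3)*(x + 4)^2*(x - 2)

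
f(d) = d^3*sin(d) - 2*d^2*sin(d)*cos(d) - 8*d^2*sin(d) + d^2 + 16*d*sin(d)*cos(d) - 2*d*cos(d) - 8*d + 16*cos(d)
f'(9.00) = -24.73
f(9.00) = 50.96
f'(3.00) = 68.40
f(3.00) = -35.44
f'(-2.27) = 19.25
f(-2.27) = 27.63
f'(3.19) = 81.43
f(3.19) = -21.10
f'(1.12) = -40.56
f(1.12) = -3.44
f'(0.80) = -23.08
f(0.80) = 6.72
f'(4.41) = 14.21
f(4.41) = 57.68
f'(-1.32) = -6.17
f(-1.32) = 38.57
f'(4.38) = 17.33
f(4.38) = 57.21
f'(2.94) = 62.97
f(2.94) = -39.39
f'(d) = d^3*cos(d) + 2*d^2*sin(d)^2 + 3*d^2*sin(d) - 2*d^2*cos(d)^2 - 8*d^2*cos(d) - 16*d*sin(d)^2 - 4*d*sin(d)*cos(d) - 14*d*sin(d) + 16*d*cos(d)^2 + 2*d + 16*sin(d)*cos(d) - 16*sin(d) - 2*cos(d) - 8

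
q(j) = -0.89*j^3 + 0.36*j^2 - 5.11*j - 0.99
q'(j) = -2.67*j^2 + 0.72*j - 5.11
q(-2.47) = 27.24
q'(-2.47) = -23.18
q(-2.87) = 37.68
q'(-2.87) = -29.17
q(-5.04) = 147.85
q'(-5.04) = -76.56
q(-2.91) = 38.86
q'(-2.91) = -29.82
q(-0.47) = 1.58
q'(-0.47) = -6.04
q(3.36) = -47.86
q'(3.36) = -32.83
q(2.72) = -30.14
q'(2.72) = -22.91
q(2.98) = -36.57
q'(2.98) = -26.68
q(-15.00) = 3160.41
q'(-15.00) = -616.66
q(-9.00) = 722.97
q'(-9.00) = -227.86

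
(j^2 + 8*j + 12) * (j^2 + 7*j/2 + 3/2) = j^4 + 23*j^3/2 + 83*j^2/2 + 54*j + 18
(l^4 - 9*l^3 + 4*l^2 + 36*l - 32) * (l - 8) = l^5 - 17*l^4 + 76*l^3 + 4*l^2 - 320*l + 256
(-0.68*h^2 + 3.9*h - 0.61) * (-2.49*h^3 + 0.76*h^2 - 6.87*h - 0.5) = 1.6932*h^5 - 10.2278*h^4 + 9.1545*h^3 - 26.9166*h^2 + 2.2407*h + 0.305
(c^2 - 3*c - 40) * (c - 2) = c^3 - 5*c^2 - 34*c + 80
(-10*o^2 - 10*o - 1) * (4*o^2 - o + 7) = -40*o^4 - 30*o^3 - 64*o^2 - 69*o - 7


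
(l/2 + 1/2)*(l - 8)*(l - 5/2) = l^3/2 - 19*l^2/4 + 19*l/4 + 10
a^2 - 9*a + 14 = (a - 7)*(a - 2)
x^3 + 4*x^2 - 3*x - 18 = (x - 2)*(x + 3)^2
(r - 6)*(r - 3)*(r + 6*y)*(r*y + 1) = r^4*y + 6*r^3*y^2 - 9*r^3*y + r^3 - 54*r^2*y^2 + 24*r^2*y - 9*r^2 + 108*r*y^2 - 54*r*y + 18*r + 108*y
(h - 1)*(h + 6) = h^2 + 5*h - 6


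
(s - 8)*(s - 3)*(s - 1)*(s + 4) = s^4 - 8*s^3 - 13*s^2 + 116*s - 96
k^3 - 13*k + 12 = (k - 3)*(k - 1)*(k + 4)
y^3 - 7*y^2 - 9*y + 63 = (y - 7)*(y - 3)*(y + 3)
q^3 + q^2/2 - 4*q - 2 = (q - 2)*(q + 1/2)*(q + 2)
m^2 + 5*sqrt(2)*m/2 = m*(m + 5*sqrt(2)/2)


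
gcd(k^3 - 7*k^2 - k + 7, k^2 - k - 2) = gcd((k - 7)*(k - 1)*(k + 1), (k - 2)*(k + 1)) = k + 1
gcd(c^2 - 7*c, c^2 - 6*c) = c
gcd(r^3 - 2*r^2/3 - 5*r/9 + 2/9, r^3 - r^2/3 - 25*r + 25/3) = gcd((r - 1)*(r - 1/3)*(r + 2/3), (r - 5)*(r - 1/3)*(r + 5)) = r - 1/3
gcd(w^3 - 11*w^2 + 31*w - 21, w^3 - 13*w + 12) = w^2 - 4*w + 3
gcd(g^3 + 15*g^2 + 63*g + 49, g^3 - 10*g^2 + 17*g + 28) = g + 1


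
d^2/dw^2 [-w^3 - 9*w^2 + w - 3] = -6*w - 18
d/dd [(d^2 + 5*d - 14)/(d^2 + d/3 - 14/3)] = -42/(9*d^2 + 42*d + 49)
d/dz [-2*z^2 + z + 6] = 1 - 4*z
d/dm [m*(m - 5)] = 2*m - 5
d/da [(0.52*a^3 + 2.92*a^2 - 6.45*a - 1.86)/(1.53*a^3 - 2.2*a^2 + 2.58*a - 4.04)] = (-5.6116*a^4 + 22.4202*a^3 - 4.42140000000001*a^2 - 31.7776*a + 30.8568)/(2.3409*a^6 - 6.732*a^5 + 12.7348*a^4 - 23.7144*a^3 + 24.4324*a^2 - 20.8464*a + 16.3216)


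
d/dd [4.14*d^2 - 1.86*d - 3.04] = 8.28*d - 1.86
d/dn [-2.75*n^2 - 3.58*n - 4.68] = -5.5*n - 3.58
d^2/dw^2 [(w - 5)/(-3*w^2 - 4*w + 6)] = 2*(-4*(w - 5)*(3*w + 2)^2 + (9*w - 11)*(3*w^2 + 4*w - 6))/(3*w^2 + 4*w - 6)^3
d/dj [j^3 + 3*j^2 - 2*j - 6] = 3*j^2 + 6*j - 2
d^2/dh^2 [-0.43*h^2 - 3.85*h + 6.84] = -0.860000000000000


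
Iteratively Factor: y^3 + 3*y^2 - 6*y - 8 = (y - 2)*(y^2 + 5*y + 4) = (y - 2)*(y + 1)*(y + 4)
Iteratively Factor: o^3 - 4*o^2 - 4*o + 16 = (o - 4)*(o^2 - 4) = (o - 4)*(o + 2)*(o - 2)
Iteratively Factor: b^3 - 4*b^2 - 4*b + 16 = (b + 2)*(b^2 - 6*b + 8) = (b - 2)*(b + 2)*(b - 4)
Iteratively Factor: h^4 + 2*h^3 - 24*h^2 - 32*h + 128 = (h + 4)*(h^3 - 2*h^2 - 16*h + 32) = (h - 2)*(h + 4)*(h^2 - 16) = (h - 4)*(h - 2)*(h + 4)*(h + 4)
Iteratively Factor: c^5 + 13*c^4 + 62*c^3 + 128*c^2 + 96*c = (c + 2)*(c^4 + 11*c^3 + 40*c^2 + 48*c) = (c + 2)*(c + 3)*(c^3 + 8*c^2 + 16*c) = (c + 2)*(c + 3)*(c + 4)*(c^2 + 4*c) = c*(c + 2)*(c + 3)*(c + 4)*(c + 4)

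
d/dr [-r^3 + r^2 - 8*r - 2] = -3*r^2 + 2*r - 8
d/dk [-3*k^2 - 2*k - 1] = -6*k - 2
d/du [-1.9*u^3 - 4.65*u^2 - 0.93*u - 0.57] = -5.7*u^2 - 9.3*u - 0.93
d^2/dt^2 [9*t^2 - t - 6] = 18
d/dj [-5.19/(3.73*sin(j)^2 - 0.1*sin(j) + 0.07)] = (38.7174*sin(j) - 0.519)*cos(j)/(3.73*sin(j)^2 - 0.1*sin(j) + 0.07)^2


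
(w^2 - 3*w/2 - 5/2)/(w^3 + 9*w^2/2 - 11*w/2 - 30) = (w + 1)/(w^2 + 7*w + 12)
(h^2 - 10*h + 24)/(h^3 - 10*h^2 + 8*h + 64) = (h - 6)/(h^2 - 6*h - 16)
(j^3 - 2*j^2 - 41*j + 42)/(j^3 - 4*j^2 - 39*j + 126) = (j - 1)/(j - 3)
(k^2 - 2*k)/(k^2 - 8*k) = (k - 2)/(k - 8)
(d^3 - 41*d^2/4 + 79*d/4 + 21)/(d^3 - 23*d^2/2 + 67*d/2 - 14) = (4*d + 3)/(2*(2*d - 1))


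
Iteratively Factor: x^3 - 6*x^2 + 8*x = (x)*(x^2 - 6*x + 8) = x*(x - 4)*(x - 2)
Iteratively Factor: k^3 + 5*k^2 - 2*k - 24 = (k - 2)*(k^2 + 7*k + 12) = (k - 2)*(k + 3)*(k + 4)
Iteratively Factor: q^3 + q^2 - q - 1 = (q + 1)*(q^2 - 1) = (q - 1)*(q + 1)*(q + 1)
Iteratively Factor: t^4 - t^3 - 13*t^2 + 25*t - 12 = (t - 3)*(t^3 + 2*t^2 - 7*t + 4) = (t - 3)*(t - 1)*(t^2 + 3*t - 4) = (t - 3)*(t - 1)*(t + 4)*(t - 1)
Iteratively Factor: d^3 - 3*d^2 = (d)*(d^2 - 3*d) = d^2*(d - 3)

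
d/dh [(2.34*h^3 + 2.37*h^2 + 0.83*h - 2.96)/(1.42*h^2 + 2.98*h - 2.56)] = (3.3228*h^4 + 13.9464*h^3 - 12.0872*h^2 - 3.728*h + 6.696)/(2.0164*h^4 + 8.4632*h^3 + 1.61*h^2 - 15.2576*h + 6.5536)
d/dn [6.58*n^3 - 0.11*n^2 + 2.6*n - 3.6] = 19.74*n^2 - 0.22*n + 2.6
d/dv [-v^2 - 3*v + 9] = -2*v - 3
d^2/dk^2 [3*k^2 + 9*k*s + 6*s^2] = 6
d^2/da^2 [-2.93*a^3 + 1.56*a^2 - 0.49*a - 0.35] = 3.12 - 17.58*a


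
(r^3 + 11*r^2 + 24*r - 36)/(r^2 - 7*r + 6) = (r^2 + 12*r + 36)/(r - 6)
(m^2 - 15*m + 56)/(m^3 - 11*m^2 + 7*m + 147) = (m - 8)/(m^2 - 4*m - 21)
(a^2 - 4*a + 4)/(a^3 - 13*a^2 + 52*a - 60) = (a - 2)/(a^2 - 11*a + 30)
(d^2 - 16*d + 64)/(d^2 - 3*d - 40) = (d - 8)/(d + 5)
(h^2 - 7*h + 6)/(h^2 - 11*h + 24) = (h^2 - 7*h + 6)/(h^2 - 11*h + 24)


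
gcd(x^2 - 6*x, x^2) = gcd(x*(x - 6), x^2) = x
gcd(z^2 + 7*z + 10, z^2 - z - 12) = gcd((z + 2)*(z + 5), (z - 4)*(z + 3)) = 1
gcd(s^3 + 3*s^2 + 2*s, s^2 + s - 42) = 1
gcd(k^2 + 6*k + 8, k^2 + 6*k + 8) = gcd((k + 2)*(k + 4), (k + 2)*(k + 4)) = k^2 + 6*k + 8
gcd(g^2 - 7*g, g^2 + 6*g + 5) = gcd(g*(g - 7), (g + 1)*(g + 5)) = 1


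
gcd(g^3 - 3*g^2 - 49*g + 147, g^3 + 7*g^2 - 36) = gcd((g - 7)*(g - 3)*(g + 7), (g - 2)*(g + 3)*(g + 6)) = 1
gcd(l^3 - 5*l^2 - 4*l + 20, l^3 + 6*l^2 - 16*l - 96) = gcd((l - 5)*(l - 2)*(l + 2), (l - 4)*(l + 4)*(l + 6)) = 1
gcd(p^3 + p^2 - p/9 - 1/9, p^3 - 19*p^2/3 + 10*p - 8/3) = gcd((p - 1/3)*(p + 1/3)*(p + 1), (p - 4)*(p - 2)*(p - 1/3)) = p - 1/3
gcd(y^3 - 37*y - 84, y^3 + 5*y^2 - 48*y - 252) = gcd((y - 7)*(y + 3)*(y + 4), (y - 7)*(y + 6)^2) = y - 7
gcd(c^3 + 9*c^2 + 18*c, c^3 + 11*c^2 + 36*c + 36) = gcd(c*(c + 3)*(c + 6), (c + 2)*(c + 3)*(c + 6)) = c^2 + 9*c + 18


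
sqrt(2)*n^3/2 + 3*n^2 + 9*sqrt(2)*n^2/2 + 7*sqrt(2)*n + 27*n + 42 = (n + 7)*(n + 3*sqrt(2))*(sqrt(2)*n/2 + sqrt(2))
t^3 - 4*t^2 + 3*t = t*(t - 3)*(t - 1)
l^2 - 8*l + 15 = (l - 5)*(l - 3)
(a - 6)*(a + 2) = a^2 - 4*a - 12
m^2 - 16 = (m - 4)*(m + 4)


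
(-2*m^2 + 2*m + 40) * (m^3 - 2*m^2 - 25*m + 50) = -2*m^5 + 6*m^4 + 86*m^3 - 230*m^2 - 900*m + 2000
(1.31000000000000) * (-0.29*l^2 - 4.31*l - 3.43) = -0.3799*l^2 - 5.6461*l - 4.4933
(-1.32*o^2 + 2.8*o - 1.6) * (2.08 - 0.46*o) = 0.6072*o^3 - 4.0336*o^2 + 6.56*o - 3.328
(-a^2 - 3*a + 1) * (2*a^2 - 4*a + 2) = -2*a^4 - 2*a^3 + 12*a^2 - 10*a + 2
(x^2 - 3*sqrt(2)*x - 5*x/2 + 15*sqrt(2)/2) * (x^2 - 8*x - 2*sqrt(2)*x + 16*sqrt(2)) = x^4 - 21*x^3/2 - 5*sqrt(2)*x^3 + 32*x^2 + 105*sqrt(2)*x^2/2 - 100*sqrt(2)*x - 126*x + 240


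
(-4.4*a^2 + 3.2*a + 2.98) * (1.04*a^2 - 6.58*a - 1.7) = -4.576*a^4 + 32.28*a^3 - 10.4768*a^2 - 25.0484*a - 5.066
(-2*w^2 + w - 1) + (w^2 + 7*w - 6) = -w^2 + 8*w - 7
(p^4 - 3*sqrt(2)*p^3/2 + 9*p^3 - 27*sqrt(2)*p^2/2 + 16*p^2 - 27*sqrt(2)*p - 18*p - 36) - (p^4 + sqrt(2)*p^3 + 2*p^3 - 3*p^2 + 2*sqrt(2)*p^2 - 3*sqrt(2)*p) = -5*sqrt(2)*p^3/2 + 7*p^3 - 31*sqrt(2)*p^2/2 + 19*p^2 - 24*sqrt(2)*p - 18*p - 36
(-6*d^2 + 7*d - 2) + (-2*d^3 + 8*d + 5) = -2*d^3 - 6*d^2 + 15*d + 3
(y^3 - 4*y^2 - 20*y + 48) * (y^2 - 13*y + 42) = y^5 - 17*y^4 + 74*y^3 + 140*y^2 - 1464*y + 2016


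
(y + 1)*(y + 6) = y^2 + 7*y + 6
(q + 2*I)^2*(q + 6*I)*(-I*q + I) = -I*q^4 + 10*q^3 + I*q^3 - 10*q^2 + 28*I*q^2 - 24*q - 28*I*q + 24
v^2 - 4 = (v - 2)*(v + 2)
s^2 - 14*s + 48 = (s - 8)*(s - 6)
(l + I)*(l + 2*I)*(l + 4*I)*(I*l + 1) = I*l^4 - 6*l^3 - 7*I*l^2 - 6*l - 8*I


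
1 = 1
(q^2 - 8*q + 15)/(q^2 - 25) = (q - 3)/(q + 5)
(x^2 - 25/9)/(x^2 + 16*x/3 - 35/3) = (x + 5/3)/(x + 7)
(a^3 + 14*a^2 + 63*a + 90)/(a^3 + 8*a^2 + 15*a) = (a + 6)/a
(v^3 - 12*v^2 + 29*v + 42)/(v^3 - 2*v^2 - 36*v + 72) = (v^2 - 6*v - 7)/(v^2 + 4*v - 12)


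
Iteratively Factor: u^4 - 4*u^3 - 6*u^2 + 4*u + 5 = (u + 1)*(u^3 - 5*u^2 - u + 5) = (u - 1)*(u + 1)*(u^2 - 4*u - 5) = (u - 5)*(u - 1)*(u + 1)*(u + 1)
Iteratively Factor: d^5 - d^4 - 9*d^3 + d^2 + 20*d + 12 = (d + 1)*(d^4 - 2*d^3 - 7*d^2 + 8*d + 12) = (d + 1)*(d + 2)*(d^3 - 4*d^2 + d + 6) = (d - 2)*(d + 1)*(d + 2)*(d^2 - 2*d - 3) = (d - 3)*(d - 2)*(d + 1)*(d + 2)*(d + 1)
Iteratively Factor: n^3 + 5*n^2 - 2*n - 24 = (n + 3)*(n^2 + 2*n - 8) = (n + 3)*(n + 4)*(n - 2)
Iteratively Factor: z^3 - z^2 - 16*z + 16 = (z - 4)*(z^2 + 3*z - 4) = (z - 4)*(z + 4)*(z - 1)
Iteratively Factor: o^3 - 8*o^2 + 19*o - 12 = (o - 4)*(o^2 - 4*o + 3) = (o - 4)*(o - 1)*(o - 3)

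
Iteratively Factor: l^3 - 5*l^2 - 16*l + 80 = (l + 4)*(l^2 - 9*l + 20) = (l - 5)*(l + 4)*(l - 4)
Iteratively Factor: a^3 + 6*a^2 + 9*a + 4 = (a + 4)*(a^2 + 2*a + 1) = (a + 1)*(a + 4)*(a + 1)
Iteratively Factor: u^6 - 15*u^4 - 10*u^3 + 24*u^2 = (u)*(u^5 - 15*u^3 - 10*u^2 + 24*u) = u*(u + 2)*(u^4 - 2*u^3 - 11*u^2 + 12*u) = u*(u - 1)*(u + 2)*(u^3 - u^2 - 12*u) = u*(u - 1)*(u + 2)*(u + 3)*(u^2 - 4*u) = u*(u - 4)*(u - 1)*(u + 2)*(u + 3)*(u)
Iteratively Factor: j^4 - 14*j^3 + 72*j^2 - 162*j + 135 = (j - 3)*(j^3 - 11*j^2 + 39*j - 45) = (j - 3)^2*(j^2 - 8*j + 15) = (j - 3)^3*(j - 5)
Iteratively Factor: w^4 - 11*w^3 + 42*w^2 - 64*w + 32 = (w - 1)*(w^3 - 10*w^2 + 32*w - 32) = (w - 4)*(w - 1)*(w^2 - 6*w + 8) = (w - 4)^2*(w - 1)*(w - 2)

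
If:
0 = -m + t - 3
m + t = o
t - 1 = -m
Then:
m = -1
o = 1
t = 2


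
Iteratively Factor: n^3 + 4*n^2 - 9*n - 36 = (n + 3)*(n^2 + n - 12) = (n + 3)*(n + 4)*(n - 3)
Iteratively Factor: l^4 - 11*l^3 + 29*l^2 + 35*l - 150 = (l - 5)*(l^3 - 6*l^2 - l + 30) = (l - 5)*(l + 2)*(l^2 - 8*l + 15) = (l - 5)^2*(l + 2)*(l - 3)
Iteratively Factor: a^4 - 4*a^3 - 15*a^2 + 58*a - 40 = (a + 4)*(a^3 - 8*a^2 + 17*a - 10) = (a - 1)*(a + 4)*(a^2 - 7*a + 10) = (a - 2)*(a - 1)*(a + 4)*(a - 5)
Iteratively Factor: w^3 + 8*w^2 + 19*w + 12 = (w + 4)*(w^2 + 4*w + 3) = (w + 3)*(w + 4)*(w + 1)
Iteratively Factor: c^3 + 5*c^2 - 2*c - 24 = (c + 3)*(c^2 + 2*c - 8) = (c - 2)*(c + 3)*(c + 4)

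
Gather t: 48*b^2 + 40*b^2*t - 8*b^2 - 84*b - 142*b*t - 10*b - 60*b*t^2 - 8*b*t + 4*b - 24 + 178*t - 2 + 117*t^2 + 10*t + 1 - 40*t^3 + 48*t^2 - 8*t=40*b^2 - 90*b - 40*t^3 + t^2*(165 - 60*b) + t*(40*b^2 - 150*b + 180) - 25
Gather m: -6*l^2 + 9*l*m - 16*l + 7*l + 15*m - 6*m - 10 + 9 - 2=-6*l^2 - 9*l + m*(9*l + 9) - 3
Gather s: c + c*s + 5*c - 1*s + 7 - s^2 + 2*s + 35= 6*c - s^2 + s*(c + 1) + 42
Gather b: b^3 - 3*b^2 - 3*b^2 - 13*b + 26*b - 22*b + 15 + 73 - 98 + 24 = b^3 - 6*b^2 - 9*b + 14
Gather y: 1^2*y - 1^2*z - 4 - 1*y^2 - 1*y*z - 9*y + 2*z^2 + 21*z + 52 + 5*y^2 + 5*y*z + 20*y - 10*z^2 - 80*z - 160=4*y^2 + y*(4*z + 12) - 8*z^2 - 60*z - 112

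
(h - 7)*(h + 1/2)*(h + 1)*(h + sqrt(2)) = h^4 - 11*h^3/2 + sqrt(2)*h^3 - 10*h^2 - 11*sqrt(2)*h^2/2 - 10*sqrt(2)*h - 7*h/2 - 7*sqrt(2)/2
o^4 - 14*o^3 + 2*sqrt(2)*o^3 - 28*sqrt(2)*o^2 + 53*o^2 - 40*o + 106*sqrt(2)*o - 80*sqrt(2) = (o - 8)*(o - 5)*(o - 1)*(o + 2*sqrt(2))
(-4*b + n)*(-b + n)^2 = -4*b^3 + 9*b^2*n - 6*b*n^2 + n^3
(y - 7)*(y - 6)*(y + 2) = y^3 - 11*y^2 + 16*y + 84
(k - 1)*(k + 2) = k^2 + k - 2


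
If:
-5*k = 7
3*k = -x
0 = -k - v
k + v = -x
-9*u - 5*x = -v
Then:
No Solution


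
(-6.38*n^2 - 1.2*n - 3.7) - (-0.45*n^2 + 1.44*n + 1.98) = -5.93*n^2 - 2.64*n - 5.68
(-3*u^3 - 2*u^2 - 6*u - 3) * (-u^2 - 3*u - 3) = 3*u^5 + 11*u^4 + 21*u^3 + 27*u^2 + 27*u + 9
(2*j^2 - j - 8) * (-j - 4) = -2*j^3 - 7*j^2 + 12*j + 32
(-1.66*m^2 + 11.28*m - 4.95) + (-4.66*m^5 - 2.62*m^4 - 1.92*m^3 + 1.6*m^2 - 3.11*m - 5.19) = -4.66*m^5 - 2.62*m^4 - 1.92*m^3 - 0.0599999999999998*m^2 + 8.17*m - 10.14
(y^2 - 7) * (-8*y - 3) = -8*y^3 - 3*y^2 + 56*y + 21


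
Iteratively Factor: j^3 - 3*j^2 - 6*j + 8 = (j + 2)*(j^2 - 5*j + 4) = (j - 4)*(j + 2)*(j - 1)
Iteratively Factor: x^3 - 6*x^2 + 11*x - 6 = (x - 3)*(x^2 - 3*x + 2) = (x - 3)*(x - 2)*(x - 1)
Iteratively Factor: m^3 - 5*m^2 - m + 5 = (m - 5)*(m^2 - 1) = (m - 5)*(m + 1)*(m - 1)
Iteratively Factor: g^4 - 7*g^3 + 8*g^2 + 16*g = (g - 4)*(g^3 - 3*g^2 - 4*g) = (g - 4)*(g + 1)*(g^2 - 4*g) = g*(g - 4)*(g + 1)*(g - 4)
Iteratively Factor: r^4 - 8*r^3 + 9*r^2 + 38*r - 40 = (r - 4)*(r^3 - 4*r^2 - 7*r + 10) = (r - 4)*(r + 2)*(r^2 - 6*r + 5) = (r - 5)*(r - 4)*(r + 2)*(r - 1)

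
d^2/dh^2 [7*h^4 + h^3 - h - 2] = 6*h*(14*h + 1)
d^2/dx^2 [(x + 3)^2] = 2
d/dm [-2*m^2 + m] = 1 - 4*m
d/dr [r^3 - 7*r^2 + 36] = r*(3*r - 14)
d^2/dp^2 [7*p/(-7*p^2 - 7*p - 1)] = 98*(-7*p*(2*p + 1)^2 + (3*p + 1)*(7*p^2 + 7*p + 1))/(7*p^2 + 7*p + 1)^3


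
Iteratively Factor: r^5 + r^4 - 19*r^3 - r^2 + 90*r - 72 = (r - 1)*(r^4 + 2*r^3 - 17*r^2 - 18*r + 72) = (r - 2)*(r - 1)*(r^3 + 4*r^2 - 9*r - 36) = (r - 2)*(r - 1)*(r + 3)*(r^2 + r - 12) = (r - 3)*(r - 2)*(r - 1)*(r + 3)*(r + 4)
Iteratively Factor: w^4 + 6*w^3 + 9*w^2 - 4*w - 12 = (w - 1)*(w^3 + 7*w^2 + 16*w + 12) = (w - 1)*(w + 2)*(w^2 + 5*w + 6) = (w - 1)*(w + 2)^2*(w + 3)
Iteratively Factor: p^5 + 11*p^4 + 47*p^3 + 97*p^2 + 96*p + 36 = (p + 1)*(p^4 + 10*p^3 + 37*p^2 + 60*p + 36) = (p + 1)*(p + 3)*(p^3 + 7*p^2 + 16*p + 12) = (p + 1)*(p + 2)*(p + 3)*(p^2 + 5*p + 6) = (p + 1)*(p + 2)*(p + 3)^2*(p + 2)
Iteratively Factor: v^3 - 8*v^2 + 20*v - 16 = (v - 2)*(v^2 - 6*v + 8) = (v - 4)*(v - 2)*(v - 2)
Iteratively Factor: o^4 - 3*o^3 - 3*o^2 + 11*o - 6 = (o + 2)*(o^3 - 5*o^2 + 7*o - 3) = (o - 1)*(o + 2)*(o^2 - 4*o + 3) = (o - 1)^2*(o + 2)*(o - 3)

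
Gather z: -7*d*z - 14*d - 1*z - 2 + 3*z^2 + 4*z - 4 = -14*d + 3*z^2 + z*(3 - 7*d) - 6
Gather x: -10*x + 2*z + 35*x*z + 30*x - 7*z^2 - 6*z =x*(35*z + 20) - 7*z^2 - 4*z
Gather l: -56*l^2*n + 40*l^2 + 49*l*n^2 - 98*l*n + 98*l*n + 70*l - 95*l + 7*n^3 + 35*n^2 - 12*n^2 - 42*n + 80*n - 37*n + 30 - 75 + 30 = l^2*(40 - 56*n) + l*(49*n^2 - 25) + 7*n^3 + 23*n^2 + n - 15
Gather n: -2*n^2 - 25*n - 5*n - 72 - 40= -2*n^2 - 30*n - 112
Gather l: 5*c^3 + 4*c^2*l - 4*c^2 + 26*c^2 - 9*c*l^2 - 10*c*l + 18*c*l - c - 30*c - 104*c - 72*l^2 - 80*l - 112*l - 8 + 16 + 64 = 5*c^3 + 22*c^2 - 135*c + l^2*(-9*c - 72) + l*(4*c^2 + 8*c - 192) + 72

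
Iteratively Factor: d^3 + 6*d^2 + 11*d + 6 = (d + 3)*(d^2 + 3*d + 2) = (d + 2)*(d + 3)*(d + 1)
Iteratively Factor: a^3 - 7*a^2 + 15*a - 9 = (a - 1)*(a^2 - 6*a + 9) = (a - 3)*(a - 1)*(a - 3)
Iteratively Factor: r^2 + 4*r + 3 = (r + 3)*(r + 1)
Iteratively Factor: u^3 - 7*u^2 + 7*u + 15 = (u + 1)*(u^2 - 8*u + 15) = (u - 5)*(u + 1)*(u - 3)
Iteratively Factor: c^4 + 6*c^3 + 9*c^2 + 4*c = (c)*(c^3 + 6*c^2 + 9*c + 4) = c*(c + 4)*(c^2 + 2*c + 1) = c*(c + 1)*(c + 4)*(c + 1)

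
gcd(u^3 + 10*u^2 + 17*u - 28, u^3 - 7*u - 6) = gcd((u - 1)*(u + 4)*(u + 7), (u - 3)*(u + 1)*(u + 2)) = 1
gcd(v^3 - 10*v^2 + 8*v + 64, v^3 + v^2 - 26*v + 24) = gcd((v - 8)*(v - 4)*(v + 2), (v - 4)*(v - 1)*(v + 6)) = v - 4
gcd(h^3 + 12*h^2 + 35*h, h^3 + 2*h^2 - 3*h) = h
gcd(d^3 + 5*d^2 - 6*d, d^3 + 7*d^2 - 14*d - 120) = d + 6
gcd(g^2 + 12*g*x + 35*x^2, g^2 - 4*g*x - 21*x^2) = 1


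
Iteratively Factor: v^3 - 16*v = (v)*(v^2 - 16) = v*(v + 4)*(v - 4)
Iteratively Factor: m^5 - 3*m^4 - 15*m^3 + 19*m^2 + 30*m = (m)*(m^4 - 3*m^3 - 15*m^2 + 19*m + 30) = m*(m - 2)*(m^3 - m^2 - 17*m - 15) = m*(m - 2)*(m + 3)*(m^2 - 4*m - 5) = m*(m - 5)*(m - 2)*(m + 3)*(m + 1)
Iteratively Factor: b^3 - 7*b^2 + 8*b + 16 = (b - 4)*(b^2 - 3*b - 4) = (b - 4)*(b + 1)*(b - 4)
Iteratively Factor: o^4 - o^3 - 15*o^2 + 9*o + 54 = (o - 3)*(o^3 + 2*o^2 - 9*o - 18) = (o - 3)^2*(o^2 + 5*o + 6) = (o - 3)^2*(o + 3)*(o + 2)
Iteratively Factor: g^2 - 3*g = (g - 3)*(g)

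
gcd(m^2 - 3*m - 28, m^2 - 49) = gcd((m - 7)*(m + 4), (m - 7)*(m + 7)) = m - 7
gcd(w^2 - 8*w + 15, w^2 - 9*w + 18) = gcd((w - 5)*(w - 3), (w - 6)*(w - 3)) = w - 3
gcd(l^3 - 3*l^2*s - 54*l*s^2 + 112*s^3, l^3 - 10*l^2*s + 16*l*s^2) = l^2 - 10*l*s + 16*s^2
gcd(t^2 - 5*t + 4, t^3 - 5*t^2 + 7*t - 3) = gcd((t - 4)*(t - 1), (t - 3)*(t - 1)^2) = t - 1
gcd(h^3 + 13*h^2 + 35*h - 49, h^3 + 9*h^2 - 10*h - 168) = h + 7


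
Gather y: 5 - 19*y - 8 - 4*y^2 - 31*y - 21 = -4*y^2 - 50*y - 24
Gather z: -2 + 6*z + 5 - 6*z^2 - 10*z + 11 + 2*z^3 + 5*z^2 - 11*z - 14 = 2*z^3 - z^2 - 15*z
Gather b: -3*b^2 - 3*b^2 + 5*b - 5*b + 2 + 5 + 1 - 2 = 6 - 6*b^2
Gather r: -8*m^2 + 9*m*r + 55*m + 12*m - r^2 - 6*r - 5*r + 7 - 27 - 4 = -8*m^2 + 67*m - r^2 + r*(9*m - 11) - 24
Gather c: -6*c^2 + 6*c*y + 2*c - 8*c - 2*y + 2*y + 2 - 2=-6*c^2 + c*(6*y - 6)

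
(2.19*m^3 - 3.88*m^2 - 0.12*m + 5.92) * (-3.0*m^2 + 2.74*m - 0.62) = -6.57*m^5 + 17.6406*m^4 - 11.629*m^3 - 15.6832*m^2 + 16.2952*m - 3.6704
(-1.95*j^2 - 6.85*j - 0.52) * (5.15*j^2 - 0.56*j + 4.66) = -10.0425*j^4 - 34.1855*j^3 - 7.929*j^2 - 31.6298*j - 2.4232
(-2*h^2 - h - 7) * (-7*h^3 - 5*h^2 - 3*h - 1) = 14*h^5 + 17*h^4 + 60*h^3 + 40*h^2 + 22*h + 7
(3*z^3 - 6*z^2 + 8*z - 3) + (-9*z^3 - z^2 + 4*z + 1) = -6*z^3 - 7*z^2 + 12*z - 2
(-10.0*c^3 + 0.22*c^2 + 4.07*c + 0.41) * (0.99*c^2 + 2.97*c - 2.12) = -9.9*c^5 - 29.4822*c^4 + 25.8827*c^3 + 12.0274*c^2 - 7.4107*c - 0.8692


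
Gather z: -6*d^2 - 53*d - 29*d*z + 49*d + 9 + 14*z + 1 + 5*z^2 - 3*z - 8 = -6*d^2 - 4*d + 5*z^2 + z*(11 - 29*d) + 2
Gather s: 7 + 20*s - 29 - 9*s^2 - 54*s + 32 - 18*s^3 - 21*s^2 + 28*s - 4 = -18*s^3 - 30*s^2 - 6*s + 6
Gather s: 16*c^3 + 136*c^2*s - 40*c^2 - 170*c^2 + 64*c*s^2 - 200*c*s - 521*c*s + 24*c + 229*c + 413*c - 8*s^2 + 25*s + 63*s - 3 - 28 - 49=16*c^3 - 210*c^2 + 666*c + s^2*(64*c - 8) + s*(136*c^2 - 721*c + 88) - 80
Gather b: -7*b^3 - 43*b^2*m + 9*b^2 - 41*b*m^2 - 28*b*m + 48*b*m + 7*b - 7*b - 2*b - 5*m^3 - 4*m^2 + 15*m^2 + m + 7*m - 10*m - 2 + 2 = -7*b^3 + b^2*(9 - 43*m) + b*(-41*m^2 + 20*m - 2) - 5*m^3 + 11*m^2 - 2*m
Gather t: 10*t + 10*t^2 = 10*t^2 + 10*t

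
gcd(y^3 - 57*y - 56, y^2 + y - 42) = y + 7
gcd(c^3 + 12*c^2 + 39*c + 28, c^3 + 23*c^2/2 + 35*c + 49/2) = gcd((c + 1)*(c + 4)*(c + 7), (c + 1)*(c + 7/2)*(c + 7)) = c^2 + 8*c + 7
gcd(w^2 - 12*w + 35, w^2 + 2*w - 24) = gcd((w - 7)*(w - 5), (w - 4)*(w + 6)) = 1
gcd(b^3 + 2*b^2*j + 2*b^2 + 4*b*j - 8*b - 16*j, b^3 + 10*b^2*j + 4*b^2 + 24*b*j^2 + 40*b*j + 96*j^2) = b + 4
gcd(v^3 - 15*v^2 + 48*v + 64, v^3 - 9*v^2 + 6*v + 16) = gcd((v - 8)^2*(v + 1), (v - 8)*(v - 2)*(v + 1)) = v^2 - 7*v - 8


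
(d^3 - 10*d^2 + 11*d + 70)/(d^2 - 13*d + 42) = (d^2 - 3*d - 10)/(d - 6)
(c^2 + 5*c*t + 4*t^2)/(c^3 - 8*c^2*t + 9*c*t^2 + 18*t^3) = (c + 4*t)/(c^2 - 9*c*t + 18*t^2)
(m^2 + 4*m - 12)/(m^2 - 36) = (m - 2)/(m - 6)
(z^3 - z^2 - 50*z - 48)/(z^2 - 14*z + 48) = (z^2 + 7*z + 6)/(z - 6)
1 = 1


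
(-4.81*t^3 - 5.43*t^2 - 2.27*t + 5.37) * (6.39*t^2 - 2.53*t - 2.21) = -30.7359*t^5 - 22.5284*t^4 + 9.8627*t^3 + 52.0577*t^2 - 8.5694*t - 11.8677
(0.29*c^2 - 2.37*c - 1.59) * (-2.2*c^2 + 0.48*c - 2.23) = -0.638*c^4 + 5.3532*c^3 + 1.7137*c^2 + 4.5219*c + 3.5457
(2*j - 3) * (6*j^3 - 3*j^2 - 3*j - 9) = 12*j^4 - 24*j^3 + 3*j^2 - 9*j + 27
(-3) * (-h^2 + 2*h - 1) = 3*h^2 - 6*h + 3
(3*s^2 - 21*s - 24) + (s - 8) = 3*s^2 - 20*s - 32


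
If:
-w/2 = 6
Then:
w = -12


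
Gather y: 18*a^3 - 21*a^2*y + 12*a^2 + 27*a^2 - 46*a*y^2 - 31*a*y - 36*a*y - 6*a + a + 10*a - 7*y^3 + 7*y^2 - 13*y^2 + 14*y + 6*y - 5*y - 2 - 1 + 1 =18*a^3 + 39*a^2 + 5*a - 7*y^3 + y^2*(-46*a - 6) + y*(-21*a^2 - 67*a + 15) - 2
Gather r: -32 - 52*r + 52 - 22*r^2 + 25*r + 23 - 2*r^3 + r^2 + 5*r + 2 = -2*r^3 - 21*r^2 - 22*r + 45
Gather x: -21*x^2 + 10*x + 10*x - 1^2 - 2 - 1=-21*x^2 + 20*x - 4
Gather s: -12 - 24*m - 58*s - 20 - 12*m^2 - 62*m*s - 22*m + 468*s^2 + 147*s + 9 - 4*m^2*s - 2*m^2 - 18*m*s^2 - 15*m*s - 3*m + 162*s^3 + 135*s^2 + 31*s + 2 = -14*m^2 - 49*m + 162*s^3 + s^2*(603 - 18*m) + s*(-4*m^2 - 77*m + 120) - 21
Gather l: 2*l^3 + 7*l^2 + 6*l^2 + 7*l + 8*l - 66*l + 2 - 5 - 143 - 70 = 2*l^3 + 13*l^2 - 51*l - 216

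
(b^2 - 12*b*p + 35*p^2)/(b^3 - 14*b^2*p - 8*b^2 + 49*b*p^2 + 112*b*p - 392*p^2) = (-b + 5*p)/(-b^2 + 7*b*p + 8*b - 56*p)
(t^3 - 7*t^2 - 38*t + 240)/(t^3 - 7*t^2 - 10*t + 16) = (t^2 + t - 30)/(t^2 + t - 2)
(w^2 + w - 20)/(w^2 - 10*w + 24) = (w + 5)/(w - 6)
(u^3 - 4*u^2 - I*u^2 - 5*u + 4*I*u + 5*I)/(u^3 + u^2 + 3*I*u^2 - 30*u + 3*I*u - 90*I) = (u^2 + u*(1 - I) - I)/(u^2 + 3*u*(2 + I) + 18*I)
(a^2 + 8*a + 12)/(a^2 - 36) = (a + 2)/(a - 6)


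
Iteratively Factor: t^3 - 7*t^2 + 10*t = (t)*(t^2 - 7*t + 10) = t*(t - 2)*(t - 5)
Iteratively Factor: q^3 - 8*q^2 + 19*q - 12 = (q - 3)*(q^2 - 5*q + 4) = (q - 4)*(q - 3)*(q - 1)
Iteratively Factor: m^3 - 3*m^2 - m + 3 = (m + 1)*(m^2 - 4*m + 3) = (m - 3)*(m + 1)*(m - 1)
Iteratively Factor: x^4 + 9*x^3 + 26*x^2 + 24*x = (x + 2)*(x^3 + 7*x^2 + 12*x) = (x + 2)*(x + 4)*(x^2 + 3*x) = x*(x + 2)*(x + 4)*(x + 3)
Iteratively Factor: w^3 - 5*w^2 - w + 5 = (w + 1)*(w^2 - 6*w + 5) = (w - 5)*(w + 1)*(w - 1)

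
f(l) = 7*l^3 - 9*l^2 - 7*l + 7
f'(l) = 21*l^2 - 18*l - 7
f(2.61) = 51.88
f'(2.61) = 89.07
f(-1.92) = -62.28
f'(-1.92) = 104.97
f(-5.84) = -1653.31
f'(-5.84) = 814.34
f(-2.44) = -131.19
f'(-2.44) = 161.95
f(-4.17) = -627.89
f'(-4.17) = 433.23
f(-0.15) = 7.82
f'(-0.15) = -3.83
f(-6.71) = -2466.03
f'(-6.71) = 1059.29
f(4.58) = 458.66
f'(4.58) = 351.06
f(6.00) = 1153.00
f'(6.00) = 641.00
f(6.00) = 1153.00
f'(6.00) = 641.00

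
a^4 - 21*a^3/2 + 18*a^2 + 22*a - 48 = (a - 8)*(a - 2)^2*(a + 3/2)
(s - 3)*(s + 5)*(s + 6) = s^3 + 8*s^2 - 3*s - 90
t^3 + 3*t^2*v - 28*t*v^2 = t*(t - 4*v)*(t + 7*v)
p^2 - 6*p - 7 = (p - 7)*(p + 1)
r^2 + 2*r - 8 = (r - 2)*(r + 4)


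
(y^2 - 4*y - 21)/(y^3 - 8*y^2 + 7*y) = (y + 3)/(y*(y - 1))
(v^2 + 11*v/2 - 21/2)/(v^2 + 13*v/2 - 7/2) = (2*v - 3)/(2*v - 1)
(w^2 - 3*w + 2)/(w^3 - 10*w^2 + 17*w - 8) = (w - 2)/(w^2 - 9*w + 8)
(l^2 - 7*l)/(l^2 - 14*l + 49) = l/(l - 7)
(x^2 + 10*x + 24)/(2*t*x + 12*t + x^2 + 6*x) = (x + 4)/(2*t + x)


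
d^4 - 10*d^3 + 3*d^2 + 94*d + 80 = (d - 8)*(d - 5)*(d + 1)*(d + 2)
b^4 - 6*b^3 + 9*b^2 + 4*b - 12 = (b - 3)*(b - 2)^2*(b + 1)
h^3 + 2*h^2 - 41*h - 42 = (h - 6)*(h + 1)*(h + 7)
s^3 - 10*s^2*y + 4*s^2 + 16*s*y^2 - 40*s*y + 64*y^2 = (s + 4)*(s - 8*y)*(s - 2*y)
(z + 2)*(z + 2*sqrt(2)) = z^2 + 2*z + 2*sqrt(2)*z + 4*sqrt(2)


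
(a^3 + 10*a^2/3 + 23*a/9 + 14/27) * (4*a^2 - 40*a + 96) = 4*a^5 - 80*a^4/3 - 244*a^3/9 + 5936*a^2/27 + 6064*a/27 + 448/9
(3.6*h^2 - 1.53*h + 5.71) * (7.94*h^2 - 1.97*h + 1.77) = 28.584*h^4 - 19.2402*h^3 + 54.7235*h^2 - 13.9568*h + 10.1067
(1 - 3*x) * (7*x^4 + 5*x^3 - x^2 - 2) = -21*x^5 - 8*x^4 + 8*x^3 - x^2 + 6*x - 2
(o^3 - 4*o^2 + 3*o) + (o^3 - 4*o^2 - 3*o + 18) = 2*o^3 - 8*o^2 + 18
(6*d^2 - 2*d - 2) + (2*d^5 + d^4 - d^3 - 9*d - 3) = 2*d^5 + d^4 - d^3 + 6*d^2 - 11*d - 5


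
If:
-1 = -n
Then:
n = 1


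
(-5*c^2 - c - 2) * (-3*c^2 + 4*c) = 15*c^4 - 17*c^3 + 2*c^2 - 8*c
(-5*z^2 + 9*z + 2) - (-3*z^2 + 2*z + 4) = -2*z^2 + 7*z - 2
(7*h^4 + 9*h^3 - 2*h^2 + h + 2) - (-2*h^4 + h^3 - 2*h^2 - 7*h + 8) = 9*h^4 + 8*h^3 + 8*h - 6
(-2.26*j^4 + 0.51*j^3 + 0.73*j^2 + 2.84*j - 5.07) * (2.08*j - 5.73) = -4.7008*j^5 + 14.0106*j^4 - 1.4039*j^3 + 1.7243*j^2 - 26.8188*j + 29.0511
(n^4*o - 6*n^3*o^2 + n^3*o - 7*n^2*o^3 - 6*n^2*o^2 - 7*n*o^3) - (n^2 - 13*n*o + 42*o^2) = n^4*o - 6*n^3*o^2 + n^3*o - 7*n^2*o^3 - 6*n^2*o^2 - n^2 - 7*n*o^3 + 13*n*o - 42*o^2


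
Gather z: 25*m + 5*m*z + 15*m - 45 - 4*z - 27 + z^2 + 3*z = 40*m + z^2 + z*(5*m - 1) - 72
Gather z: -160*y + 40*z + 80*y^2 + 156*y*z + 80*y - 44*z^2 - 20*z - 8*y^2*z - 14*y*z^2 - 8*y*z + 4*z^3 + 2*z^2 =80*y^2 - 80*y + 4*z^3 + z^2*(-14*y - 42) + z*(-8*y^2 + 148*y + 20)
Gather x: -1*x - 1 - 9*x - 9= -10*x - 10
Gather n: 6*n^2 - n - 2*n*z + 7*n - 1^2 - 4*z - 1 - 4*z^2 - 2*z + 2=6*n^2 + n*(6 - 2*z) - 4*z^2 - 6*z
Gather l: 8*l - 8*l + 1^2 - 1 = 0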